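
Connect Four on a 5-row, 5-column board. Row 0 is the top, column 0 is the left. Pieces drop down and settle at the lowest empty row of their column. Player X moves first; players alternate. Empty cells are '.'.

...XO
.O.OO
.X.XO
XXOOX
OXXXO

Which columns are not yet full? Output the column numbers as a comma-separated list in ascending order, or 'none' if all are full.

col 0: top cell = '.' → open
col 1: top cell = '.' → open
col 2: top cell = '.' → open
col 3: top cell = 'X' → FULL
col 4: top cell = 'O' → FULL

Answer: 0,1,2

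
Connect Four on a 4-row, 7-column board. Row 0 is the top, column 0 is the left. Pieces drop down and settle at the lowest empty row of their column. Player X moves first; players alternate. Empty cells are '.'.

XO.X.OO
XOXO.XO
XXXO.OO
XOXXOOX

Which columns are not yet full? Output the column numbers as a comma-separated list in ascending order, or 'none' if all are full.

Answer: 2,4

Derivation:
col 0: top cell = 'X' → FULL
col 1: top cell = 'O' → FULL
col 2: top cell = '.' → open
col 3: top cell = 'X' → FULL
col 4: top cell = '.' → open
col 5: top cell = 'O' → FULL
col 6: top cell = 'O' → FULL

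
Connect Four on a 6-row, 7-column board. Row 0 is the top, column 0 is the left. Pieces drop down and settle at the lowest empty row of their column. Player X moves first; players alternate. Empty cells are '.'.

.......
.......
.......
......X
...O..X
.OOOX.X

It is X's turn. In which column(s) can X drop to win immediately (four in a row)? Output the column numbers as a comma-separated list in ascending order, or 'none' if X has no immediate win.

col 0: drop X → no win
col 1: drop X → no win
col 2: drop X → no win
col 3: drop X → no win
col 4: drop X → no win
col 5: drop X → no win
col 6: drop X → WIN!

Answer: 6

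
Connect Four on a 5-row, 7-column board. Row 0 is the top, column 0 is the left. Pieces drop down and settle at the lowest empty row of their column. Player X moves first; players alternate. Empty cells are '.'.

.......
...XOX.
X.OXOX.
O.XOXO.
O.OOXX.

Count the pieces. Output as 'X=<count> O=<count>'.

X=9 O=9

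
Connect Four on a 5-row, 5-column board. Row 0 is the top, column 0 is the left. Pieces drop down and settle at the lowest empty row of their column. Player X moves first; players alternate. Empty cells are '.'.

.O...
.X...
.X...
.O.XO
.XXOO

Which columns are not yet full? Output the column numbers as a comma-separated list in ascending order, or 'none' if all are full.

Answer: 0,2,3,4

Derivation:
col 0: top cell = '.' → open
col 1: top cell = 'O' → FULL
col 2: top cell = '.' → open
col 3: top cell = '.' → open
col 4: top cell = '.' → open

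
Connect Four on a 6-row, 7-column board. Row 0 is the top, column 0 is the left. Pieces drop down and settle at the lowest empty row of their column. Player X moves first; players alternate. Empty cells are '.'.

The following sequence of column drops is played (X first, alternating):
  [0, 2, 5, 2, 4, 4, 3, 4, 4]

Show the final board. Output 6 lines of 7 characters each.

Move 1: X drops in col 0, lands at row 5
Move 2: O drops in col 2, lands at row 5
Move 3: X drops in col 5, lands at row 5
Move 4: O drops in col 2, lands at row 4
Move 5: X drops in col 4, lands at row 5
Move 6: O drops in col 4, lands at row 4
Move 7: X drops in col 3, lands at row 5
Move 8: O drops in col 4, lands at row 3
Move 9: X drops in col 4, lands at row 2

Answer: .......
.......
....X..
....O..
..O.O..
X.OXXX.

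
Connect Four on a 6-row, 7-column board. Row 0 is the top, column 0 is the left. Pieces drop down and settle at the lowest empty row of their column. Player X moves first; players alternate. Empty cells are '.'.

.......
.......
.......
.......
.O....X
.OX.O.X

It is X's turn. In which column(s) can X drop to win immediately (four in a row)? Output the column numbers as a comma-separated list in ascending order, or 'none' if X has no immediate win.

Answer: none

Derivation:
col 0: drop X → no win
col 1: drop X → no win
col 2: drop X → no win
col 3: drop X → no win
col 4: drop X → no win
col 5: drop X → no win
col 6: drop X → no win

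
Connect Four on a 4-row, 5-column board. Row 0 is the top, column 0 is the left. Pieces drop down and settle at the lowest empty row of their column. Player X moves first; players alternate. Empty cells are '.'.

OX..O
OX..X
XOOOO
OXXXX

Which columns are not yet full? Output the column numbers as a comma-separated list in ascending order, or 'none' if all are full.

Answer: 2,3

Derivation:
col 0: top cell = 'O' → FULL
col 1: top cell = 'X' → FULL
col 2: top cell = '.' → open
col 3: top cell = '.' → open
col 4: top cell = 'O' → FULL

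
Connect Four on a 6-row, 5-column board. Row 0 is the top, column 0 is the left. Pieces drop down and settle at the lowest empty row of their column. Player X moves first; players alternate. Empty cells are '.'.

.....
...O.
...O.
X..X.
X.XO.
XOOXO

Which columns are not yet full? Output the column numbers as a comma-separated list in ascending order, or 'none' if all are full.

col 0: top cell = '.' → open
col 1: top cell = '.' → open
col 2: top cell = '.' → open
col 3: top cell = '.' → open
col 4: top cell = '.' → open

Answer: 0,1,2,3,4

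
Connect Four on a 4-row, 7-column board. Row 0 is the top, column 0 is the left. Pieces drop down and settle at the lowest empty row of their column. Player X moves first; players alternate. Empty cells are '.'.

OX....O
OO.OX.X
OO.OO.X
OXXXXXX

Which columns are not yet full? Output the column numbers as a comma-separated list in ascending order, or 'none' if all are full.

Answer: 2,3,4,5

Derivation:
col 0: top cell = 'O' → FULL
col 1: top cell = 'X' → FULL
col 2: top cell = '.' → open
col 3: top cell = '.' → open
col 4: top cell = '.' → open
col 5: top cell = '.' → open
col 6: top cell = 'O' → FULL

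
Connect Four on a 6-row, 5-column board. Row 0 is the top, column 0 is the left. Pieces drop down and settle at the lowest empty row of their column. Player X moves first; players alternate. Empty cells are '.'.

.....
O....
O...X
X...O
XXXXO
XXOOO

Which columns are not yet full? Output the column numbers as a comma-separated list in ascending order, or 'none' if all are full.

Answer: 0,1,2,3,4

Derivation:
col 0: top cell = '.' → open
col 1: top cell = '.' → open
col 2: top cell = '.' → open
col 3: top cell = '.' → open
col 4: top cell = '.' → open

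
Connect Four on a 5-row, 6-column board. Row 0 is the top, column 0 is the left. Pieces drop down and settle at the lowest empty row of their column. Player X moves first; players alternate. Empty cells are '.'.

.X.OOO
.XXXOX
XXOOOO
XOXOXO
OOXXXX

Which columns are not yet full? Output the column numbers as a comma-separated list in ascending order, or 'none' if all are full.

col 0: top cell = '.' → open
col 1: top cell = 'X' → FULL
col 2: top cell = '.' → open
col 3: top cell = 'O' → FULL
col 4: top cell = 'O' → FULL
col 5: top cell = 'O' → FULL

Answer: 0,2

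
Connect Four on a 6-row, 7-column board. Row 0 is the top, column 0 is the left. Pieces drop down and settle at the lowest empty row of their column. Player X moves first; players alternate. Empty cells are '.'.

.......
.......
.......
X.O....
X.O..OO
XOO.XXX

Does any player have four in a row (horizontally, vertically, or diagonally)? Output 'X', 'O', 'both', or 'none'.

none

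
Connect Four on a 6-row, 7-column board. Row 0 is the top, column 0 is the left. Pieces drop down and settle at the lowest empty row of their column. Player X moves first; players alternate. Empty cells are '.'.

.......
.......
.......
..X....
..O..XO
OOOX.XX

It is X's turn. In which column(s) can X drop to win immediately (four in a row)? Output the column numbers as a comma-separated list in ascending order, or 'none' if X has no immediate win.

Answer: 4

Derivation:
col 0: drop X → no win
col 1: drop X → no win
col 2: drop X → no win
col 3: drop X → no win
col 4: drop X → WIN!
col 5: drop X → no win
col 6: drop X → no win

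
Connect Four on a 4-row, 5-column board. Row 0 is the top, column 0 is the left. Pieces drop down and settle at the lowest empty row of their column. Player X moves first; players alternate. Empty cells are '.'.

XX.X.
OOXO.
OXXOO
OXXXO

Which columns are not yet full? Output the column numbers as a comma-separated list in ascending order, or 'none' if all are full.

Answer: 2,4

Derivation:
col 0: top cell = 'X' → FULL
col 1: top cell = 'X' → FULL
col 2: top cell = '.' → open
col 3: top cell = 'X' → FULL
col 4: top cell = '.' → open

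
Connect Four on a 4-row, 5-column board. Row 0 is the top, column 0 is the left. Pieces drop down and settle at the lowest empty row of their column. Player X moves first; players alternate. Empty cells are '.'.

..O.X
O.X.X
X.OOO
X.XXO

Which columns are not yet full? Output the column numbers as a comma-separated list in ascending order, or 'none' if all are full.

Answer: 0,1,3

Derivation:
col 0: top cell = '.' → open
col 1: top cell = '.' → open
col 2: top cell = 'O' → FULL
col 3: top cell = '.' → open
col 4: top cell = 'X' → FULL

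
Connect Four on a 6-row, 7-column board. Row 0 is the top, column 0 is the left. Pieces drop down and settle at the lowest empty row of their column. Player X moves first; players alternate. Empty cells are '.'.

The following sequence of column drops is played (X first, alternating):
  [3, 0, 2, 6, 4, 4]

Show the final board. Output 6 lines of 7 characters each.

Move 1: X drops in col 3, lands at row 5
Move 2: O drops in col 0, lands at row 5
Move 3: X drops in col 2, lands at row 5
Move 4: O drops in col 6, lands at row 5
Move 5: X drops in col 4, lands at row 5
Move 6: O drops in col 4, lands at row 4

Answer: .......
.......
.......
.......
....O..
O.XXX.O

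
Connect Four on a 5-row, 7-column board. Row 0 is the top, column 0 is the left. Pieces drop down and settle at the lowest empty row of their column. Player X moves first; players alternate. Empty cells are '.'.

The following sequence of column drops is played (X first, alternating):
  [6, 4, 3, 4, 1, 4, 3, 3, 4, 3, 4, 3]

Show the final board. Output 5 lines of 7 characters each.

Answer: ...OX..
...OX..
...OO..
...XO..
.X.XO.X

Derivation:
Move 1: X drops in col 6, lands at row 4
Move 2: O drops in col 4, lands at row 4
Move 3: X drops in col 3, lands at row 4
Move 4: O drops in col 4, lands at row 3
Move 5: X drops in col 1, lands at row 4
Move 6: O drops in col 4, lands at row 2
Move 7: X drops in col 3, lands at row 3
Move 8: O drops in col 3, lands at row 2
Move 9: X drops in col 4, lands at row 1
Move 10: O drops in col 3, lands at row 1
Move 11: X drops in col 4, lands at row 0
Move 12: O drops in col 3, lands at row 0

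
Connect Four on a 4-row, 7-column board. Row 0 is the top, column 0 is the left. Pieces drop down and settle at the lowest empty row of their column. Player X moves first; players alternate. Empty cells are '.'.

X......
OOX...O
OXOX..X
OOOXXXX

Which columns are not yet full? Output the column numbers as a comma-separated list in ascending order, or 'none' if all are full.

col 0: top cell = 'X' → FULL
col 1: top cell = '.' → open
col 2: top cell = '.' → open
col 3: top cell = '.' → open
col 4: top cell = '.' → open
col 5: top cell = '.' → open
col 6: top cell = '.' → open

Answer: 1,2,3,4,5,6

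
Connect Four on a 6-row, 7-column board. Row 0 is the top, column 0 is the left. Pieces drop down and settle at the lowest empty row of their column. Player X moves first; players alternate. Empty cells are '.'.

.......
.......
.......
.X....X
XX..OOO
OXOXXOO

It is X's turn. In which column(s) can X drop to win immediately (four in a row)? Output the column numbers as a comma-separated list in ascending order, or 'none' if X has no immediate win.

Answer: 1

Derivation:
col 0: drop X → no win
col 1: drop X → WIN!
col 2: drop X → no win
col 3: drop X → no win
col 4: drop X → no win
col 5: drop X → no win
col 6: drop X → no win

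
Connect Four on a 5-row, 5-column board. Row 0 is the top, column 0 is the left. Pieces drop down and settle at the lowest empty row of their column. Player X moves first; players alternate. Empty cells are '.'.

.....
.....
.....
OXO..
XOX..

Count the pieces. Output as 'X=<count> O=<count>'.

X=3 O=3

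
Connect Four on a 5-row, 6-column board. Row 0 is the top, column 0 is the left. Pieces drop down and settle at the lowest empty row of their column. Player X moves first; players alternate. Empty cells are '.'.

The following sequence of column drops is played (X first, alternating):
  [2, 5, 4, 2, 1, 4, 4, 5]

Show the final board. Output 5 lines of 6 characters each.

Answer: ......
......
....X.
..O.OO
.XX.XO

Derivation:
Move 1: X drops in col 2, lands at row 4
Move 2: O drops in col 5, lands at row 4
Move 3: X drops in col 4, lands at row 4
Move 4: O drops in col 2, lands at row 3
Move 5: X drops in col 1, lands at row 4
Move 6: O drops in col 4, lands at row 3
Move 7: X drops in col 4, lands at row 2
Move 8: O drops in col 5, lands at row 3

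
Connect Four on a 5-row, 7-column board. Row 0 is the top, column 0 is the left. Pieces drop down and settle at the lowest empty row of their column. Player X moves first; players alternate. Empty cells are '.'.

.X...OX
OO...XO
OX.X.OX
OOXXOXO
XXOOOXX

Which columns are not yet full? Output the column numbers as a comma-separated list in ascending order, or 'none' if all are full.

col 0: top cell = '.' → open
col 1: top cell = 'X' → FULL
col 2: top cell = '.' → open
col 3: top cell = '.' → open
col 4: top cell = '.' → open
col 5: top cell = 'O' → FULL
col 6: top cell = 'X' → FULL

Answer: 0,2,3,4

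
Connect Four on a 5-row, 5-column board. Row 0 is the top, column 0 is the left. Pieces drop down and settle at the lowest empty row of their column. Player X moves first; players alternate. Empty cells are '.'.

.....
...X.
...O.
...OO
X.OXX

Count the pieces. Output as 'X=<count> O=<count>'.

X=4 O=4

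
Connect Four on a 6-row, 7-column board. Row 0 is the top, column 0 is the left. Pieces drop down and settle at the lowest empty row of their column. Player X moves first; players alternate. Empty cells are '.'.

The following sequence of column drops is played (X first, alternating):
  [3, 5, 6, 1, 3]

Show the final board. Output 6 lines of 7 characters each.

Answer: .......
.......
.......
.......
...X...
.O.X.OX

Derivation:
Move 1: X drops in col 3, lands at row 5
Move 2: O drops in col 5, lands at row 5
Move 3: X drops in col 6, lands at row 5
Move 4: O drops in col 1, lands at row 5
Move 5: X drops in col 3, lands at row 4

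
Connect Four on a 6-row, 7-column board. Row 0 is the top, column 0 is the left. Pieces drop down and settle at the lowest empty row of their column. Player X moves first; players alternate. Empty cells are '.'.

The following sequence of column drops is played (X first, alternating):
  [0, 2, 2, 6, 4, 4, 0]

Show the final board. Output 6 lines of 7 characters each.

Move 1: X drops in col 0, lands at row 5
Move 2: O drops in col 2, lands at row 5
Move 3: X drops in col 2, lands at row 4
Move 4: O drops in col 6, lands at row 5
Move 5: X drops in col 4, lands at row 5
Move 6: O drops in col 4, lands at row 4
Move 7: X drops in col 0, lands at row 4

Answer: .......
.......
.......
.......
X.X.O..
X.O.X.O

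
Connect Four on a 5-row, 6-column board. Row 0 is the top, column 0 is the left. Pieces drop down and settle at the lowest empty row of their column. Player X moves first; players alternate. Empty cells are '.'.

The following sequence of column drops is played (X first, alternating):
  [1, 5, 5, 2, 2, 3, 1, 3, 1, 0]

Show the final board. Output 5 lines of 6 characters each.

Answer: ......
......
.X....
.XXO.X
OXOO.O

Derivation:
Move 1: X drops in col 1, lands at row 4
Move 2: O drops in col 5, lands at row 4
Move 3: X drops in col 5, lands at row 3
Move 4: O drops in col 2, lands at row 4
Move 5: X drops in col 2, lands at row 3
Move 6: O drops in col 3, lands at row 4
Move 7: X drops in col 1, lands at row 3
Move 8: O drops in col 3, lands at row 3
Move 9: X drops in col 1, lands at row 2
Move 10: O drops in col 0, lands at row 4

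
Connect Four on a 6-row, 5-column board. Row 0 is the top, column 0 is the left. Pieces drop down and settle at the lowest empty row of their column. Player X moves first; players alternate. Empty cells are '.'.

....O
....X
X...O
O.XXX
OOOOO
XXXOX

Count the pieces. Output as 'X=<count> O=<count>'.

X=9 O=9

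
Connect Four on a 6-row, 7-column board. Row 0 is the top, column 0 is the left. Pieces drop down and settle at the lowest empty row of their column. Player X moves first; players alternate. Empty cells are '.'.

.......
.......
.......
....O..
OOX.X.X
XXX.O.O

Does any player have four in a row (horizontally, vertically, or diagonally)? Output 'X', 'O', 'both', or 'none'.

none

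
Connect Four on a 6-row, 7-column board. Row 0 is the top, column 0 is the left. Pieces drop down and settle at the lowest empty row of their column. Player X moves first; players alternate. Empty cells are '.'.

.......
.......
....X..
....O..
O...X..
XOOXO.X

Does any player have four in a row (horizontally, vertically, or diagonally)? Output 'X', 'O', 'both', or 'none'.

none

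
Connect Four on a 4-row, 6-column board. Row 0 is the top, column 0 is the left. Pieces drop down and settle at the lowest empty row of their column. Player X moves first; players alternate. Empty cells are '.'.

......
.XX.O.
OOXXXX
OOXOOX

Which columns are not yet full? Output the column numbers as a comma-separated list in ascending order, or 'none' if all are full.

Answer: 0,1,2,3,4,5

Derivation:
col 0: top cell = '.' → open
col 1: top cell = '.' → open
col 2: top cell = '.' → open
col 3: top cell = '.' → open
col 4: top cell = '.' → open
col 5: top cell = '.' → open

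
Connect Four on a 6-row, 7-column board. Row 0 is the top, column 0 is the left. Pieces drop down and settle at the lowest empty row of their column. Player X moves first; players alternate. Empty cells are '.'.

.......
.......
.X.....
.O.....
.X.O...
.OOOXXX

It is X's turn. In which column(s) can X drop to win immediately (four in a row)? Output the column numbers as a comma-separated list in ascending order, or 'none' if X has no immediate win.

col 0: drop X → no win
col 1: drop X → no win
col 2: drop X → no win
col 3: drop X → no win
col 4: drop X → no win
col 5: drop X → no win
col 6: drop X → no win

Answer: none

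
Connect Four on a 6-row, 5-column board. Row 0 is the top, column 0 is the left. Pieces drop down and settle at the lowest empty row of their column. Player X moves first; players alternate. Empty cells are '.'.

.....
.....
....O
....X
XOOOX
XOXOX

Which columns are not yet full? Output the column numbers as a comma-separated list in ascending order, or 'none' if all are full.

Answer: 0,1,2,3,4

Derivation:
col 0: top cell = '.' → open
col 1: top cell = '.' → open
col 2: top cell = '.' → open
col 3: top cell = '.' → open
col 4: top cell = '.' → open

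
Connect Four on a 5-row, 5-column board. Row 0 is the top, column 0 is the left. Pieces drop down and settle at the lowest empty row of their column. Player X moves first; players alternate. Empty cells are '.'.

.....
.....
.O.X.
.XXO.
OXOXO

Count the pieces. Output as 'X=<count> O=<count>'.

X=5 O=5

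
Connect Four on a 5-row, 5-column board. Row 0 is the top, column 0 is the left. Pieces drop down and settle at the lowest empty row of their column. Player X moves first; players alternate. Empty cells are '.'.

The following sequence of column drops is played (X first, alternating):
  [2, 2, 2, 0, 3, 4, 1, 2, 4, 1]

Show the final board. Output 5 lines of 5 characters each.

Move 1: X drops in col 2, lands at row 4
Move 2: O drops in col 2, lands at row 3
Move 3: X drops in col 2, lands at row 2
Move 4: O drops in col 0, lands at row 4
Move 5: X drops in col 3, lands at row 4
Move 6: O drops in col 4, lands at row 4
Move 7: X drops in col 1, lands at row 4
Move 8: O drops in col 2, lands at row 1
Move 9: X drops in col 4, lands at row 3
Move 10: O drops in col 1, lands at row 3

Answer: .....
..O..
..X..
.OO.X
OXXXO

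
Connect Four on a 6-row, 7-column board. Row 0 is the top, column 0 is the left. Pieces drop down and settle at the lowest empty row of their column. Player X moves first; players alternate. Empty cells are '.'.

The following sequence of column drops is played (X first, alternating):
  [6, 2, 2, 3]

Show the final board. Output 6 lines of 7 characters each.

Answer: .......
.......
.......
.......
..X....
..OO..X

Derivation:
Move 1: X drops in col 6, lands at row 5
Move 2: O drops in col 2, lands at row 5
Move 3: X drops in col 2, lands at row 4
Move 4: O drops in col 3, lands at row 5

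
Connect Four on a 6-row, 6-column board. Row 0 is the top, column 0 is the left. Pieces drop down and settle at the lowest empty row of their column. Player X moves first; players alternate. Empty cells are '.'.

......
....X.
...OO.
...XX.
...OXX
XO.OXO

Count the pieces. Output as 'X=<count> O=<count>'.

X=7 O=6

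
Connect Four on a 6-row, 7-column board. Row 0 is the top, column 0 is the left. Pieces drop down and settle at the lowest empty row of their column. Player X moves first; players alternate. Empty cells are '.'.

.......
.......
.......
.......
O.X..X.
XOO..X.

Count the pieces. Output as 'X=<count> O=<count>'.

X=4 O=3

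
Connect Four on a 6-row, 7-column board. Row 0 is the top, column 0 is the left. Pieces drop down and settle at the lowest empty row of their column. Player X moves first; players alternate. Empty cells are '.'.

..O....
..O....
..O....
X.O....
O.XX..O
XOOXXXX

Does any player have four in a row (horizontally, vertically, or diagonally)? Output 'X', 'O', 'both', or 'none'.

both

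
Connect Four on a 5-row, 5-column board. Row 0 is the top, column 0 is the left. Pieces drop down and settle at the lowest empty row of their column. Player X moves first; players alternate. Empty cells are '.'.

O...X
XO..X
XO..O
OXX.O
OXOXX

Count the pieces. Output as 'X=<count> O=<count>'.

X=9 O=8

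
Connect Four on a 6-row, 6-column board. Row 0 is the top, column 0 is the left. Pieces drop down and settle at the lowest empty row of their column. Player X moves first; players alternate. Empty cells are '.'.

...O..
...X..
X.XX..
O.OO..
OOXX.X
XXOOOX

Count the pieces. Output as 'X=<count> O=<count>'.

X=10 O=9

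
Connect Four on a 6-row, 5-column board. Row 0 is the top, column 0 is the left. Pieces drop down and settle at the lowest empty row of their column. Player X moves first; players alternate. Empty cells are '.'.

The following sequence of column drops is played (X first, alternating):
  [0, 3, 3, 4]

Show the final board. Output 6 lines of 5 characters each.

Answer: .....
.....
.....
.....
...X.
X..OO

Derivation:
Move 1: X drops in col 0, lands at row 5
Move 2: O drops in col 3, lands at row 5
Move 3: X drops in col 3, lands at row 4
Move 4: O drops in col 4, lands at row 5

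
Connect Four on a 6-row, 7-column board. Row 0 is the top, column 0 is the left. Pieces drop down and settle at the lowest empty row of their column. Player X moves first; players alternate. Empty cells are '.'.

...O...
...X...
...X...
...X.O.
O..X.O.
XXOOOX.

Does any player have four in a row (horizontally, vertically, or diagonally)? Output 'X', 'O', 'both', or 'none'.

X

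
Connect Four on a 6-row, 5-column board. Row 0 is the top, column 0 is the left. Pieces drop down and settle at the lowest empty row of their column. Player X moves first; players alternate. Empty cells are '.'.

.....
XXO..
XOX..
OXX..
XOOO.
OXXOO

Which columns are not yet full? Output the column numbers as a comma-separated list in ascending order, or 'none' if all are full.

Answer: 0,1,2,3,4

Derivation:
col 0: top cell = '.' → open
col 1: top cell = '.' → open
col 2: top cell = '.' → open
col 3: top cell = '.' → open
col 4: top cell = '.' → open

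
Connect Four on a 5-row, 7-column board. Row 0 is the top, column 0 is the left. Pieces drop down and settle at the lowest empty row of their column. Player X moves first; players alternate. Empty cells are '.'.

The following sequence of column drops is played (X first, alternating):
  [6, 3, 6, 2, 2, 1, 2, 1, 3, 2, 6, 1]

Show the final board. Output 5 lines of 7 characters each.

Answer: .......
..O....
.OX...X
.OXX..X
.OOO..X

Derivation:
Move 1: X drops in col 6, lands at row 4
Move 2: O drops in col 3, lands at row 4
Move 3: X drops in col 6, lands at row 3
Move 4: O drops in col 2, lands at row 4
Move 5: X drops in col 2, lands at row 3
Move 6: O drops in col 1, lands at row 4
Move 7: X drops in col 2, lands at row 2
Move 8: O drops in col 1, lands at row 3
Move 9: X drops in col 3, lands at row 3
Move 10: O drops in col 2, lands at row 1
Move 11: X drops in col 6, lands at row 2
Move 12: O drops in col 1, lands at row 2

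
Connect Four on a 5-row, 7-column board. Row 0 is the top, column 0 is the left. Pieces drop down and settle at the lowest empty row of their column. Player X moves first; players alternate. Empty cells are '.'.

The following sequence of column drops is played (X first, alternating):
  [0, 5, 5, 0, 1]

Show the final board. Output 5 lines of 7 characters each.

Answer: .......
.......
.......
O....X.
XX...O.

Derivation:
Move 1: X drops in col 0, lands at row 4
Move 2: O drops in col 5, lands at row 4
Move 3: X drops in col 5, lands at row 3
Move 4: O drops in col 0, lands at row 3
Move 5: X drops in col 1, lands at row 4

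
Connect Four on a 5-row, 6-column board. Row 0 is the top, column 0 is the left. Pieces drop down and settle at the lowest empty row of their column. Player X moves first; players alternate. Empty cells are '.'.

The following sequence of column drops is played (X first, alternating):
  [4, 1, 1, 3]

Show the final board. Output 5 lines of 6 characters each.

Move 1: X drops in col 4, lands at row 4
Move 2: O drops in col 1, lands at row 4
Move 3: X drops in col 1, lands at row 3
Move 4: O drops in col 3, lands at row 4

Answer: ......
......
......
.X....
.O.OX.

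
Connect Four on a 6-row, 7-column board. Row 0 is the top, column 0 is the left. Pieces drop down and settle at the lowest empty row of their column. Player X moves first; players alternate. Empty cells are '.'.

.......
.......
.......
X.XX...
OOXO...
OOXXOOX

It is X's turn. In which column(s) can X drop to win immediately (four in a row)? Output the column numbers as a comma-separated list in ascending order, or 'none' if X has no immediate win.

Answer: 1,2

Derivation:
col 0: drop X → no win
col 1: drop X → WIN!
col 2: drop X → WIN!
col 3: drop X → no win
col 4: drop X → no win
col 5: drop X → no win
col 6: drop X → no win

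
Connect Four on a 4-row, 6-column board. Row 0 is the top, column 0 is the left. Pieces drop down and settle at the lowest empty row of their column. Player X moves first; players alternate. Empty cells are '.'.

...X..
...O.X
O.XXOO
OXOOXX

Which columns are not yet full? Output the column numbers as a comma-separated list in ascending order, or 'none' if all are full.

col 0: top cell = '.' → open
col 1: top cell = '.' → open
col 2: top cell = '.' → open
col 3: top cell = 'X' → FULL
col 4: top cell = '.' → open
col 5: top cell = '.' → open

Answer: 0,1,2,4,5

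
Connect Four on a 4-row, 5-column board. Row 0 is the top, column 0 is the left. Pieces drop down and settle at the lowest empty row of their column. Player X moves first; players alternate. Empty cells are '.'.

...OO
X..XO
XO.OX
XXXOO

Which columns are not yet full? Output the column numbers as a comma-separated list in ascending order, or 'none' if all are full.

col 0: top cell = '.' → open
col 1: top cell = '.' → open
col 2: top cell = '.' → open
col 3: top cell = 'O' → FULL
col 4: top cell = 'O' → FULL

Answer: 0,1,2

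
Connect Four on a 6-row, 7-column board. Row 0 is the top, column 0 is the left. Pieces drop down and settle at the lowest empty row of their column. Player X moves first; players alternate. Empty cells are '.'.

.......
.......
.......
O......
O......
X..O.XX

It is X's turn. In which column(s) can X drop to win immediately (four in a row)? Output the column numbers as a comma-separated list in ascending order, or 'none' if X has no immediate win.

Answer: none

Derivation:
col 0: drop X → no win
col 1: drop X → no win
col 2: drop X → no win
col 3: drop X → no win
col 4: drop X → no win
col 5: drop X → no win
col 6: drop X → no win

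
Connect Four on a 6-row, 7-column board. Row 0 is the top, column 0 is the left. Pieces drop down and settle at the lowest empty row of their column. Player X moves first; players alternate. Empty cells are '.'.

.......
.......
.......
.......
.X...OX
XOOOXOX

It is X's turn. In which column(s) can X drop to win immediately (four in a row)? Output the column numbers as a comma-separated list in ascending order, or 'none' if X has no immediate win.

col 0: drop X → no win
col 1: drop X → no win
col 2: drop X → no win
col 3: drop X → no win
col 4: drop X → no win
col 5: drop X → no win
col 6: drop X → no win

Answer: none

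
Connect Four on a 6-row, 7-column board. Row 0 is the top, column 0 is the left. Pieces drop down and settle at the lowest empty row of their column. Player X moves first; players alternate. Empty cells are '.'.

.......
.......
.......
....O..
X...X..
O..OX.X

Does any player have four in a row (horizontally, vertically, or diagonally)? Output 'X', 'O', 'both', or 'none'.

none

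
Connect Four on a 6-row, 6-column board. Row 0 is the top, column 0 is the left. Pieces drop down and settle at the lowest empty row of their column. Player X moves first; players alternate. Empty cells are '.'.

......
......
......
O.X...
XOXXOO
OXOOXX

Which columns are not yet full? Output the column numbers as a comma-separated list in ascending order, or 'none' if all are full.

Answer: 0,1,2,3,4,5

Derivation:
col 0: top cell = '.' → open
col 1: top cell = '.' → open
col 2: top cell = '.' → open
col 3: top cell = '.' → open
col 4: top cell = '.' → open
col 5: top cell = '.' → open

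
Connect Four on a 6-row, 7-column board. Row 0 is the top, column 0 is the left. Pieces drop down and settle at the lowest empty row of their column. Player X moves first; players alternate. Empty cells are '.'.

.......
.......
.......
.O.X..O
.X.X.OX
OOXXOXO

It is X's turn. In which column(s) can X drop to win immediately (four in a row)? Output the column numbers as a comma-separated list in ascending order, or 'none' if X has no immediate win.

col 0: drop X → no win
col 1: drop X → no win
col 2: drop X → no win
col 3: drop X → WIN!
col 4: drop X → no win
col 5: drop X → no win
col 6: drop X → no win

Answer: 3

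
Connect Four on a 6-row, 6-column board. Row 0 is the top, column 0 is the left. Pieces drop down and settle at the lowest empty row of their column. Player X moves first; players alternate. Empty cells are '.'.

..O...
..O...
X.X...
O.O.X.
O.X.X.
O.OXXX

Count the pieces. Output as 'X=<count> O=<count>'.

X=8 O=7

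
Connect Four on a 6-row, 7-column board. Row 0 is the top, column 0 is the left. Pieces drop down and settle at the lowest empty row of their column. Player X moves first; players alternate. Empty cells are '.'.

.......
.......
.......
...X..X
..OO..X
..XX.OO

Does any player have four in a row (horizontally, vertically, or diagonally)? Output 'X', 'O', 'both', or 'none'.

none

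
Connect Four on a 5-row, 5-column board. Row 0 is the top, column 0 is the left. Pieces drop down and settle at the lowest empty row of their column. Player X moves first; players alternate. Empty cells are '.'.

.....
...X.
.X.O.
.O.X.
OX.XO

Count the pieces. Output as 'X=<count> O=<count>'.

X=5 O=4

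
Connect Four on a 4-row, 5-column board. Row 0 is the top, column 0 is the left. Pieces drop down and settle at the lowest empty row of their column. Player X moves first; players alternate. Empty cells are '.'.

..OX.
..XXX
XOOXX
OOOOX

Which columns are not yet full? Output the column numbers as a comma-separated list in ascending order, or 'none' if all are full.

Answer: 0,1,4

Derivation:
col 0: top cell = '.' → open
col 1: top cell = '.' → open
col 2: top cell = 'O' → FULL
col 3: top cell = 'X' → FULL
col 4: top cell = '.' → open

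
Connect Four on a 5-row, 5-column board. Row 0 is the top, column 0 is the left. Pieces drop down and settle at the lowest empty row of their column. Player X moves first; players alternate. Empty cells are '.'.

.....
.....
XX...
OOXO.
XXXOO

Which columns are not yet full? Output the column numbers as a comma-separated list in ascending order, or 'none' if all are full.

Answer: 0,1,2,3,4

Derivation:
col 0: top cell = '.' → open
col 1: top cell = '.' → open
col 2: top cell = '.' → open
col 3: top cell = '.' → open
col 4: top cell = '.' → open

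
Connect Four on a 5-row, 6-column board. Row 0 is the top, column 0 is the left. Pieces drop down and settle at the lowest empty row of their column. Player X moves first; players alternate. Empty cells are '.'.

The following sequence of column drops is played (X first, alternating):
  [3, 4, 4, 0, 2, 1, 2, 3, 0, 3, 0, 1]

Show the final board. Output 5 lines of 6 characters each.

Answer: ......
......
X..O..
XOXOX.
OOXXO.

Derivation:
Move 1: X drops in col 3, lands at row 4
Move 2: O drops in col 4, lands at row 4
Move 3: X drops in col 4, lands at row 3
Move 4: O drops in col 0, lands at row 4
Move 5: X drops in col 2, lands at row 4
Move 6: O drops in col 1, lands at row 4
Move 7: X drops in col 2, lands at row 3
Move 8: O drops in col 3, lands at row 3
Move 9: X drops in col 0, lands at row 3
Move 10: O drops in col 3, lands at row 2
Move 11: X drops in col 0, lands at row 2
Move 12: O drops in col 1, lands at row 3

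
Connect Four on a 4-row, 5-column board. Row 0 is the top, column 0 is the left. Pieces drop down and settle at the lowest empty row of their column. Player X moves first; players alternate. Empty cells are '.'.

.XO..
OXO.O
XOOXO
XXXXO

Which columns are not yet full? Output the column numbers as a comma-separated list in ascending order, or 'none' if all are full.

col 0: top cell = '.' → open
col 1: top cell = 'X' → FULL
col 2: top cell = 'O' → FULL
col 3: top cell = '.' → open
col 4: top cell = '.' → open

Answer: 0,3,4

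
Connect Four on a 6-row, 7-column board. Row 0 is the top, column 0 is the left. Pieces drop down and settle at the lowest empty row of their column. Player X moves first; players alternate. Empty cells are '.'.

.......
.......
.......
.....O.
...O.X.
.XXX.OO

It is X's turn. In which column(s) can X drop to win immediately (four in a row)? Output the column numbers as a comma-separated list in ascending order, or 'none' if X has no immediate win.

Answer: 0,4

Derivation:
col 0: drop X → WIN!
col 1: drop X → no win
col 2: drop X → no win
col 3: drop X → no win
col 4: drop X → WIN!
col 5: drop X → no win
col 6: drop X → no win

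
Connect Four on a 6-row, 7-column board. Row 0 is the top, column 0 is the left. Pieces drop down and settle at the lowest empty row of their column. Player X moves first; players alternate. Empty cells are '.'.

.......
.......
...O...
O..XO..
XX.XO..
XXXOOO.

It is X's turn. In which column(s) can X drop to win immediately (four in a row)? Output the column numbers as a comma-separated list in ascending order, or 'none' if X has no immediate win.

col 0: drop X → no win
col 1: drop X → no win
col 2: drop X → WIN!
col 3: drop X → no win
col 4: drop X → no win
col 5: drop X → no win
col 6: drop X → no win

Answer: 2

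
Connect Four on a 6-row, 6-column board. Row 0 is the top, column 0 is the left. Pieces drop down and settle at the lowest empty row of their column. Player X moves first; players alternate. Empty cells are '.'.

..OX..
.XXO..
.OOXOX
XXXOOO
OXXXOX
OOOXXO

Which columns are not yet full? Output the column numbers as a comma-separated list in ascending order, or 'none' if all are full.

Answer: 0,1,4,5

Derivation:
col 0: top cell = '.' → open
col 1: top cell = '.' → open
col 2: top cell = 'O' → FULL
col 3: top cell = 'X' → FULL
col 4: top cell = '.' → open
col 5: top cell = '.' → open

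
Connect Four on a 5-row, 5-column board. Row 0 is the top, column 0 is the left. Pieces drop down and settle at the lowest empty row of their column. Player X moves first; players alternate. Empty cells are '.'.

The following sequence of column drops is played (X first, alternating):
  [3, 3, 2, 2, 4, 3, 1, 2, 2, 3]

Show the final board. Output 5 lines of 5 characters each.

Answer: .....
..XO.
..OO.
..OO.
.XXXX

Derivation:
Move 1: X drops in col 3, lands at row 4
Move 2: O drops in col 3, lands at row 3
Move 3: X drops in col 2, lands at row 4
Move 4: O drops in col 2, lands at row 3
Move 5: X drops in col 4, lands at row 4
Move 6: O drops in col 3, lands at row 2
Move 7: X drops in col 1, lands at row 4
Move 8: O drops in col 2, lands at row 2
Move 9: X drops in col 2, lands at row 1
Move 10: O drops in col 3, lands at row 1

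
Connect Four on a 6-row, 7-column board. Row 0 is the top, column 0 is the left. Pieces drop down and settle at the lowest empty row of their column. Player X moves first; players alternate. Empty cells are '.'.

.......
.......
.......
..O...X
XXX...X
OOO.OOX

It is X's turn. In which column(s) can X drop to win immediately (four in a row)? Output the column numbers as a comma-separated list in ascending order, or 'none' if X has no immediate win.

col 0: drop X → no win
col 1: drop X → no win
col 2: drop X → no win
col 3: drop X → no win
col 4: drop X → no win
col 5: drop X → no win
col 6: drop X → WIN!

Answer: 6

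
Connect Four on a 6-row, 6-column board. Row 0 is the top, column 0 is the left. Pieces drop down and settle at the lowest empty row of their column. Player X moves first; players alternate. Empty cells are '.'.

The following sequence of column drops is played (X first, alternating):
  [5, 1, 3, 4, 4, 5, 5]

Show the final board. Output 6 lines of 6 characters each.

Answer: ......
......
......
.....X
....XO
.O.XOX

Derivation:
Move 1: X drops in col 5, lands at row 5
Move 2: O drops in col 1, lands at row 5
Move 3: X drops in col 3, lands at row 5
Move 4: O drops in col 4, lands at row 5
Move 5: X drops in col 4, lands at row 4
Move 6: O drops in col 5, lands at row 4
Move 7: X drops in col 5, lands at row 3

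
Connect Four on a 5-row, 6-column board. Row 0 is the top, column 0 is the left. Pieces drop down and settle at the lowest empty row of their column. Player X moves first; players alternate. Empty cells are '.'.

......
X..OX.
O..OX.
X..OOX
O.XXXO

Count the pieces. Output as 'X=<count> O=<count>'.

X=8 O=7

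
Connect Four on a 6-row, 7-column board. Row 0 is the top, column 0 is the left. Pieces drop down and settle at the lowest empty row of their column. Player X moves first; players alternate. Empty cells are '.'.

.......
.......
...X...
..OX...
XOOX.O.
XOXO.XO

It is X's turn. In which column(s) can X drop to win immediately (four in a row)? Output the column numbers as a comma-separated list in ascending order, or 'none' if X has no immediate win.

col 0: drop X → no win
col 1: drop X → no win
col 2: drop X → no win
col 3: drop X → WIN!
col 4: drop X → no win
col 5: drop X → no win
col 6: drop X → no win

Answer: 3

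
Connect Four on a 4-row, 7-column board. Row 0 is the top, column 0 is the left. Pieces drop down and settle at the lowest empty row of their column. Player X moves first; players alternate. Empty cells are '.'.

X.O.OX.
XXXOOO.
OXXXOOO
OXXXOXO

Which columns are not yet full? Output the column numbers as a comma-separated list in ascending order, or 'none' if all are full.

col 0: top cell = 'X' → FULL
col 1: top cell = '.' → open
col 2: top cell = 'O' → FULL
col 3: top cell = '.' → open
col 4: top cell = 'O' → FULL
col 5: top cell = 'X' → FULL
col 6: top cell = '.' → open

Answer: 1,3,6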